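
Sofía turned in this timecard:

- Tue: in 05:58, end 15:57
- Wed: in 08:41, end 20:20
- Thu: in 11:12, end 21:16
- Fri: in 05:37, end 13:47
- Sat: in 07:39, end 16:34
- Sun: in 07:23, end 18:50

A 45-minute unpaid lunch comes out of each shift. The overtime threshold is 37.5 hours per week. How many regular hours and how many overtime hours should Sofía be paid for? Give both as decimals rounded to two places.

Tue: 05:58–15:57 = 9 h 59 min; less 45 min break → 9 h 14 min
Wed: 08:41–20:20 = 11 h 39 min; less 45 min break → 10 h 54 min
Thu: 11:12–21:16 = 10 h 4 min; less 45 min break → 9 h 19 min
Fri: 05:37–13:47 = 8 h 10 min; less 45 min break → 7 h 25 min
Sat: 07:39–16:34 = 8 h 55 min; less 45 min break → 8 h 10 min
Sun: 07:23–18:50 = 11 h 27 min; less 45 min break → 10 h 42 min
Total worked: 55 h 44 min = 55.73 h.
Threshold 37.5 h → overtime 18 h 14 min, regular 37 h 30 min.

Regular 37.50 hours, overtime 18.23 hours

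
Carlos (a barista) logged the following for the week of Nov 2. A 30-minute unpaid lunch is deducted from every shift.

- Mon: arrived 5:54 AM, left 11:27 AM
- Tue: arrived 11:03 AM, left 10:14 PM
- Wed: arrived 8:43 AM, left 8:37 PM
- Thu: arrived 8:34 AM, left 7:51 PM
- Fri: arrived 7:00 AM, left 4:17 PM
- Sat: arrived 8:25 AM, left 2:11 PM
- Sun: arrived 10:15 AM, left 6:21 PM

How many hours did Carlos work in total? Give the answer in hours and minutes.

Mon: 5:54 AM–11:27 AM = 5 h 33 min; less 30 min break → 5 h 3 min
Tue: 11:03 AM–10:14 PM = 11 h 11 min; less 30 min break → 10 h 41 min
Wed: 8:43 AM–8:37 PM = 11 h 54 min; less 30 min break → 11 h 24 min
Thu: 8:34 AM–7:51 PM = 11 h 17 min; less 30 min break → 10 h 47 min
Fri: 7:00 AM–4:17 PM = 9 h 17 min; less 30 min break → 8 h 47 min
Sat: 8:25 AM–2:11 PM = 5 h 46 min; less 30 min break → 5 h 16 min
Sun: 10:15 AM–6:21 PM = 8 h 6 min; less 30 min break → 7 h 36 min
Total: 5 h 3 min + 10 h 41 min + 11 h 24 min + 10 h 47 min + 8 h 47 min + 5 h 16 min + 7 h 36 min = 59 h 34 min.

59 h 34 min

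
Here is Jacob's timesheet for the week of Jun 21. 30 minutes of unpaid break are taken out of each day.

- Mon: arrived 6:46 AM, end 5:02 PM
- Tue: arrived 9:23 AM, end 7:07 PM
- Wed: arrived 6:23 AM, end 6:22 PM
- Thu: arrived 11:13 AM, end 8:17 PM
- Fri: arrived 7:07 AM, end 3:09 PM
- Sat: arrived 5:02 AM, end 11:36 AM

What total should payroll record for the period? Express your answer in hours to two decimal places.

52.65 hours

Mon: 6:46 AM–5:02 PM = 10 h 16 min; less 30 min break → 9 h 46 min
Tue: 9:23 AM–7:07 PM = 9 h 44 min; less 30 min break → 9 h 14 min
Wed: 6:23 AM–6:22 PM = 11 h 59 min; less 30 min break → 11 h 29 min
Thu: 11:13 AM–8:17 PM = 9 h 4 min; less 30 min break → 8 h 34 min
Fri: 7:07 AM–3:09 PM = 8 h 2 min; less 30 min break → 7 h 32 min
Sat: 5:02 AM–11:36 AM = 6 h 34 min; less 30 min break → 6 h 4 min
Total: 9 h 46 min + 9 h 14 min + 11 h 29 min + 8 h 34 min + 7 h 32 min + 6 h 4 min = 52 h 39 min.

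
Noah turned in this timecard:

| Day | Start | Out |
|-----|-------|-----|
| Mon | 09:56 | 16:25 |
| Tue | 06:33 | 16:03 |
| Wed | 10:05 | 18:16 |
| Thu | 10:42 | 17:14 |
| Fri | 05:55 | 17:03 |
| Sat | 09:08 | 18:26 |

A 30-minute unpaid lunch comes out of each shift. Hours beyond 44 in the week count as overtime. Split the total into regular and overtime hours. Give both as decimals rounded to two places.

Mon: 09:56–16:25 = 6 h 29 min; less 30 min break → 5 h 59 min
Tue: 06:33–16:03 = 9 h 30 min; less 30 min break → 9 h 0 min
Wed: 10:05–18:16 = 8 h 11 min; less 30 min break → 7 h 41 min
Thu: 10:42–17:14 = 6 h 32 min; less 30 min break → 6 h 2 min
Fri: 05:55–17:03 = 11 h 8 min; less 30 min break → 10 h 38 min
Sat: 09:08–18:26 = 9 h 18 min; less 30 min break → 8 h 48 min
Total worked: 48 h 8 min = 48.13 h.
Threshold 44 h → overtime 4 h 8 min, regular 44 h 0 min.

Regular 44.00 hours, overtime 4.13 hours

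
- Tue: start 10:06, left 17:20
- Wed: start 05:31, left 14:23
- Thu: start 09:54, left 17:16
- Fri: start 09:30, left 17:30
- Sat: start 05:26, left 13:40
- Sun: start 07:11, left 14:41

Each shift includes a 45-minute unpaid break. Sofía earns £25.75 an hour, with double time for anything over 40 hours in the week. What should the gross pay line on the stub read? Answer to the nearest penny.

£1169.05

Tue: 10:06–17:20 = 7 h 14 min; less 45 min break → 6 h 29 min
Wed: 05:31–14:23 = 8 h 52 min; less 45 min break → 8 h 7 min
Thu: 09:54–17:16 = 7 h 22 min; less 45 min break → 6 h 37 min
Fri: 09:30–17:30 = 8 h 0 min; less 45 min break → 7 h 15 min
Sat: 05:26–13:40 = 8 h 14 min; less 45 min break → 7 h 29 min
Sun: 07:11–14:41 = 7 h 30 min; less 45 min break → 6 h 45 min
Total worked: 42 h 42 min = 2562 min.
Regular 40 h 0 min = 2400 min at £25.75/h; overtime 2 h 42 min = 162 min at £51.50/h.
Pay = (2400 × £25.75 + 162 × £51.50) ÷ 60 = £1169.05.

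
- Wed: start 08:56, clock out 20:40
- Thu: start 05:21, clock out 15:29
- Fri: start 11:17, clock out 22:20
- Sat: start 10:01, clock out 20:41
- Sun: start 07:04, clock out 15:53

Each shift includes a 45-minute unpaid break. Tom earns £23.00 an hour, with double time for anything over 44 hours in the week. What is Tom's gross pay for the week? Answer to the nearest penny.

£1225.90

Wed: 08:56–20:40 = 11 h 44 min; less 45 min break → 10 h 59 min
Thu: 05:21–15:29 = 10 h 8 min; less 45 min break → 9 h 23 min
Fri: 11:17–22:20 = 11 h 3 min; less 45 min break → 10 h 18 min
Sat: 10:01–20:41 = 10 h 40 min; less 45 min break → 9 h 55 min
Sun: 07:04–15:53 = 8 h 49 min; less 45 min break → 8 h 4 min
Total worked: 48 h 39 min = 2919 min.
Regular 44 h 0 min = 2640 min at £23.00/h; overtime 4 h 39 min = 279 min at £46.00/h.
Pay = (2640 × £23.00 + 279 × £46.00) ÷ 60 = £1225.90.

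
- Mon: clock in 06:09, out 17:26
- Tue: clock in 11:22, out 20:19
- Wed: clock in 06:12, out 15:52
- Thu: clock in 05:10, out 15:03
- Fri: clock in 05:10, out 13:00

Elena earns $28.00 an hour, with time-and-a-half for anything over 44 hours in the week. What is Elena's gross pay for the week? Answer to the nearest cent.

$1383.90

Mon: 06:09–17:26 = 11 h 17 min
Tue: 11:22–20:19 = 8 h 57 min
Wed: 06:12–15:52 = 9 h 40 min
Thu: 05:10–15:03 = 9 h 53 min
Fri: 05:10–13:00 = 7 h 50 min
Total worked: 47 h 37 min = 2857 min.
Regular 44 h 0 min = 2640 min at $28.00/h; overtime 3 h 37 min = 217 min at $42.00/h.
Pay = (2640 × $28.00 + 217 × $42.00) ÷ 60 = $1383.90.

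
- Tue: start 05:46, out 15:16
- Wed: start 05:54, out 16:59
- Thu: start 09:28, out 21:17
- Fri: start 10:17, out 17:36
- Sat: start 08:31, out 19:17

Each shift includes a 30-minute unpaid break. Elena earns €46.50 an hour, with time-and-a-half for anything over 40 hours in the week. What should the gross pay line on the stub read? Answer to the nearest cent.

Tue: 05:46–15:16 = 9 h 30 min; less 30 min break → 9 h 0 min
Wed: 05:54–16:59 = 11 h 5 min; less 30 min break → 10 h 35 min
Thu: 09:28–21:17 = 11 h 49 min; less 30 min break → 11 h 19 min
Fri: 10:17–17:36 = 7 h 19 min; less 30 min break → 6 h 49 min
Sat: 08:31–19:17 = 10 h 46 min; less 30 min break → 10 h 16 min
Total worked: 47 h 59 min = 2879 min.
Regular 40 h 0 min = 2400 min at €46.50/h; overtime 7 h 59 min = 479 min at €69.75/h.
Pay = (2400 × €46.50 + 479 × €69.75) ÷ 60 = €2416.84.

€2416.84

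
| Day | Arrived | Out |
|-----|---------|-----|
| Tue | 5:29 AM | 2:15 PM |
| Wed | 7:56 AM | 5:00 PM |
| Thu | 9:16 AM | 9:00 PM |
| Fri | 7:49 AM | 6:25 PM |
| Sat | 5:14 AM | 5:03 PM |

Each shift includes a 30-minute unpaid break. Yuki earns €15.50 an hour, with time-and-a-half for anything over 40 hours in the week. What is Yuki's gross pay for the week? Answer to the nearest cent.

Tue: 5:29 AM–2:15 PM = 8 h 46 min; less 30 min break → 8 h 16 min
Wed: 7:56 AM–5:00 PM = 9 h 4 min; less 30 min break → 8 h 34 min
Thu: 9:16 AM–9:00 PM = 11 h 44 min; less 30 min break → 11 h 14 min
Fri: 7:49 AM–6:25 PM = 10 h 36 min; less 30 min break → 10 h 6 min
Sat: 5:14 AM–5:03 PM = 11 h 49 min; less 30 min break → 11 h 19 min
Total worked: 49 h 29 min = 2969 min.
Regular 40 h 0 min = 2400 min at €15.50/h; overtime 9 h 29 min = 569 min at €23.25/h.
Pay = (2400 × €15.50 + 569 × €23.25) ÷ 60 = €840.49.

€840.49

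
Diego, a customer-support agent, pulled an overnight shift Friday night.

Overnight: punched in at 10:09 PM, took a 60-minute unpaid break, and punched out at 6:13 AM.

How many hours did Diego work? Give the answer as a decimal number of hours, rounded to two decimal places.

Overnight: 10:09 PM → midnight = 1 h 51 min; midnight → 6:13 AM = 6 h 13 min; span 8 h 4 min; less 60 min break → 7 h 4 min

7.07 hours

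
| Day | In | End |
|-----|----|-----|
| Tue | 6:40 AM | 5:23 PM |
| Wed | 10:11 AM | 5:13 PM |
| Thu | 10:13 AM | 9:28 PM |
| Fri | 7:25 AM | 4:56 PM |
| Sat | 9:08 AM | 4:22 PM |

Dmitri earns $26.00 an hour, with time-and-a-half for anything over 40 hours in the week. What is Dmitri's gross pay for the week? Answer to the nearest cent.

Tue: 6:40 AM–5:23 PM = 10 h 43 min
Wed: 10:11 AM–5:13 PM = 7 h 2 min
Thu: 10:13 AM–9:28 PM = 11 h 15 min
Fri: 7:25 AM–4:56 PM = 9 h 31 min
Sat: 9:08 AM–4:22 PM = 7 h 14 min
Total worked: 45 h 45 min = 2745 min.
Regular 40 h 0 min = 2400 min at $26.00/h; overtime 5 h 45 min = 345 min at $39.00/h.
Pay = (2400 × $26.00 + 345 × $39.00) ÷ 60 = $1264.25.

$1264.25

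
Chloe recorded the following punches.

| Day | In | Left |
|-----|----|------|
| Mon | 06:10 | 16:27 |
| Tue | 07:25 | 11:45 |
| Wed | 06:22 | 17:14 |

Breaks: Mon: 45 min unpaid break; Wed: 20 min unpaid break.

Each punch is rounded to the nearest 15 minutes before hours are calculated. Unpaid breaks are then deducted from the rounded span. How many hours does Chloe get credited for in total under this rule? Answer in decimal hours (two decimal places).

24.42 hours

Mon: in 06:10→06:15, out 16:27→16:30; 10 h 15 min − 45 min = 9 h 30 min
Tue: in 07:25→07:30, out 11:45→11:45; 4 h 15 min
Wed: in 06:22→06:15, out 17:14→17:15; 11 h 0 min − 20 min = 10 h 40 min
Total credited: 24 h 25 min.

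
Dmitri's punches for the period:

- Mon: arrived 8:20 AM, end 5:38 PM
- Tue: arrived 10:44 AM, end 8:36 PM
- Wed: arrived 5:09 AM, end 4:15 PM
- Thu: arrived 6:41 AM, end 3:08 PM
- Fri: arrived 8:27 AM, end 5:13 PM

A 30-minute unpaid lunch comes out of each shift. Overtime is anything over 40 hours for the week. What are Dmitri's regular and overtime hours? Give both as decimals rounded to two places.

Regular 40.00 hours, overtime 4.98 hours

Mon: 8:20 AM–5:38 PM = 9 h 18 min; less 30 min break → 8 h 48 min
Tue: 10:44 AM–8:36 PM = 9 h 52 min; less 30 min break → 9 h 22 min
Wed: 5:09 AM–4:15 PM = 11 h 6 min; less 30 min break → 10 h 36 min
Thu: 6:41 AM–3:08 PM = 8 h 27 min; less 30 min break → 7 h 57 min
Fri: 8:27 AM–5:13 PM = 8 h 46 min; less 30 min break → 8 h 16 min
Total worked: 44 h 59 min = 44.98 h.
Threshold 40 h → overtime 4 h 59 min, regular 40 h 0 min.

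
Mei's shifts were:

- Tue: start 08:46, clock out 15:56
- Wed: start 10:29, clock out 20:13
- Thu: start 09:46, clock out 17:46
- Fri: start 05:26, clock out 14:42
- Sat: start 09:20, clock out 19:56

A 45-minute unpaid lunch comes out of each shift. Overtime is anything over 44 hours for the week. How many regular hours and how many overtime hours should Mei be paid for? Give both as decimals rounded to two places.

Regular 41.02 hours, overtime 0.00 hours

Tue: 08:46–15:56 = 7 h 10 min; less 45 min break → 6 h 25 min
Wed: 10:29–20:13 = 9 h 44 min; less 45 min break → 8 h 59 min
Thu: 09:46–17:46 = 8 h 0 min; less 45 min break → 7 h 15 min
Fri: 05:26–14:42 = 9 h 16 min; less 45 min break → 8 h 31 min
Sat: 09:20–19:56 = 10 h 36 min; less 45 min break → 9 h 51 min
Total worked: 41 h 1 min = 41.02 h.
Threshold 44 h → overtime 0 h 0 min, regular 41 h 1 min.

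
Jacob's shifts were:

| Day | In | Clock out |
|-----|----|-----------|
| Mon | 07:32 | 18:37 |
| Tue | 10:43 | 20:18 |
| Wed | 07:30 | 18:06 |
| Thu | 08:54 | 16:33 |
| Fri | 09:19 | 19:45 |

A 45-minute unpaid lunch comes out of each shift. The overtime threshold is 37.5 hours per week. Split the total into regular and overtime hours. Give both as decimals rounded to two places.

Regular 37.50 hours, overtime 8.10 hours

Mon: 07:32–18:37 = 11 h 5 min; less 45 min break → 10 h 20 min
Tue: 10:43–20:18 = 9 h 35 min; less 45 min break → 8 h 50 min
Wed: 07:30–18:06 = 10 h 36 min; less 45 min break → 9 h 51 min
Thu: 08:54–16:33 = 7 h 39 min; less 45 min break → 6 h 54 min
Fri: 09:19–19:45 = 10 h 26 min; less 45 min break → 9 h 41 min
Total worked: 45 h 36 min = 45.60 h.
Threshold 37.5 h → overtime 8 h 6 min, regular 37 h 30 min.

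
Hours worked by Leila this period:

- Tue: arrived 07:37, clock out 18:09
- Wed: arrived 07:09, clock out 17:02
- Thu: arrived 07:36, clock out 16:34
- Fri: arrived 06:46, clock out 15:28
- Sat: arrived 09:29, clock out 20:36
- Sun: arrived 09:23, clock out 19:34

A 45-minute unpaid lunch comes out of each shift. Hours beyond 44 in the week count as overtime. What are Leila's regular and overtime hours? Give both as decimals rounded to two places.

Tue: 07:37–18:09 = 10 h 32 min; less 45 min break → 9 h 47 min
Wed: 07:09–17:02 = 9 h 53 min; less 45 min break → 9 h 8 min
Thu: 07:36–16:34 = 8 h 58 min; less 45 min break → 8 h 13 min
Fri: 06:46–15:28 = 8 h 42 min; less 45 min break → 7 h 57 min
Sat: 09:29–20:36 = 11 h 7 min; less 45 min break → 10 h 22 min
Sun: 09:23–19:34 = 10 h 11 min; less 45 min break → 9 h 26 min
Total worked: 54 h 53 min = 54.88 h.
Threshold 44 h → overtime 10 h 53 min, regular 44 h 0 min.

Regular 44.00 hours, overtime 10.88 hours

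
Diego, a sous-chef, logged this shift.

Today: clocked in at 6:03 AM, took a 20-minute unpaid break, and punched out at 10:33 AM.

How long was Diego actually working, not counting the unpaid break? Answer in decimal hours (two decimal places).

4.17 hours

Today: 6:03 AM–10:33 AM = 4 h 30 min; less 20 min break → 4 h 10 min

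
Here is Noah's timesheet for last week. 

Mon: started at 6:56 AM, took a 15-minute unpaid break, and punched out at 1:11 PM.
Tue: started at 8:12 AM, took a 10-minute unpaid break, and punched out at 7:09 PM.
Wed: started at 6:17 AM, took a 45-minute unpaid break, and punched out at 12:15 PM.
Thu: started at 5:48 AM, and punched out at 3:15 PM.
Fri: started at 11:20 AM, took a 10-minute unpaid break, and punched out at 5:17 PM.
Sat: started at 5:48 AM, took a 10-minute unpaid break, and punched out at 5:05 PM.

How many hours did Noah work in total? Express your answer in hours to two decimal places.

Mon: 6:56 AM–1:11 PM = 6 h 15 min; less 15 min break → 6 h 0 min
Tue: 8:12 AM–7:09 PM = 10 h 57 min; less 10 min break → 10 h 47 min
Wed: 6:17 AM–12:15 PM = 5 h 58 min; less 45 min break → 5 h 13 min
Thu: 5:48 AM–3:15 PM = 9 h 27 min
Fri: 11:20 AM–5:17 PM = 5 h 57 min; less 10 min break → 5 h 47 min
Sat: 5:48 AM–5:05 PM = 11 h 17 min; less 10 min break → 11 h 7 min
Total: 6 h 0 min + 10 h 47 min + 5 h 13 min + 9 h 27 min + 5 h 47 min + 11 h 7 min = 48 h 21 min.

48.35 hours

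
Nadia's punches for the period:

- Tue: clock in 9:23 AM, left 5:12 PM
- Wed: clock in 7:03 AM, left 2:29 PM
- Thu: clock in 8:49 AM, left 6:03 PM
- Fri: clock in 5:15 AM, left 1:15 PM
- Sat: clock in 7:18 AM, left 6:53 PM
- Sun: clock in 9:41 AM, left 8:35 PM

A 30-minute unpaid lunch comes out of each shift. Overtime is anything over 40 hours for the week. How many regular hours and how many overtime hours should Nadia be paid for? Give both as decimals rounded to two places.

Tue: 9:23 AM–5:12 PM = 7 h 49 min; less 30 min break → 7 h 19 min
Wed: 7:03 AM–2:29 PM = 7 h 26 min; less 30 min break → 6 h 56 min
Thu: 8:49 AM–6:03 PM = 9 h 14 min; less 30 min break → 8 h 44 min
Fri: 5:15 AM–1:15 PM = 8 h 0 min; less 30 min break → 7 h 30 min
Sat: 7:18 AM–6:53 PM = 11 h 35 min; less 30 min break → 11 h 5 min
Sun: 9:41 AM–8:35 PM = 10 h 54 min; less 30 min break → 10 h 24 min
Total worked: 51 h 58 min = 51.97 h.
Threshold 40 h → overtime 11 h 58 min, regular 40 h 0 min.

Regular 40.00 hours, overtime 11.97 hours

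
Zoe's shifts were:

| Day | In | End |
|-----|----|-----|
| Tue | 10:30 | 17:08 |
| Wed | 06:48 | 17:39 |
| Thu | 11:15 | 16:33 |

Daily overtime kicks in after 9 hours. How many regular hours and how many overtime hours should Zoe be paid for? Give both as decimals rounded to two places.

Tue: 10:30–17:08 = 6 h 38 min
Wed: 06:48–17:39 = 10 h 51 min
Thu: 11:15–16:33 = 5 h 18 min
Tue reg 6 h 38 min / OT 0 h 0 min; Wed reg 9 h 0 min / OT 1 h 51 min; Thu reg 5 h 18 min / OT 0 h 0 min.
Totals: regular 20 h 56 min, overtime 1 h 51 min.

Regular 20.93 hours, overtime 1.85 hours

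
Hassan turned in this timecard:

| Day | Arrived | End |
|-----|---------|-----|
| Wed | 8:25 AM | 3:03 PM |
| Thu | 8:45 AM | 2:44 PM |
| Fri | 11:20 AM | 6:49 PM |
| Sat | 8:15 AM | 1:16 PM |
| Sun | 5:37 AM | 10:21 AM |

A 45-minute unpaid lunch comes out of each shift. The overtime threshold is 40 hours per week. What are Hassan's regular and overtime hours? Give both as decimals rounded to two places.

Regular 26.10 hours, overtime 0.00 hours

Wed: 8:25 AM–3:03 PM = 6 h 38 min; less 45 min break → 5 h 53 min
Thu: 8:45 AM–2:44 PM = 5 h 59 min; less 45 min break → 5 h 14 min
Fri: 11:20 AM–6:49 PM = 7 h 29 min; less 45 min break → 6 h 44 min
Sat: 8:15 AM–1:16 PM = 5 h 1 min; less 45 min break → 4 h 16 min
Sun: 5:37 AM–10:21 AM = 4 h 44 min; less 45 min break → 3 h 59 min
Total worked: 26 h 6 min = 26.10 h.
Threshold 40 h → overtime 0 h 0 min, regular 26 h 6 min.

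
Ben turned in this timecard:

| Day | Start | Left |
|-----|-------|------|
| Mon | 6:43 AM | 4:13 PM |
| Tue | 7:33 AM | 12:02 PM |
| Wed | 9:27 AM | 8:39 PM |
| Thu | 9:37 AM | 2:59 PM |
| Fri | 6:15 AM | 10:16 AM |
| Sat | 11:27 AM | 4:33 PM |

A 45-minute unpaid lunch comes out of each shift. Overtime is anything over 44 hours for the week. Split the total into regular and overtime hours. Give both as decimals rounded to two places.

Mon: 6:43 AM–4:13 PM = 9 h 30 min; less 45 min break → 8 h 45 min
Tue: 7:33 AM–12:02 PM = 4 h 29 min; less 45 min break → 3 h 44 min
Wed: 9:27 AM–8:39 PM = 11 h 12 min; less 45 min break → 10 h 27 min
Thu: 9:37 AM–2:59 PM = 5 h 22 min; less 45 min break → 4 h 37 min
Fri: 6:15 AM–10:16 AM = 4 h 1 min; less 45 min break → 3 h 16 min
Sat: 11:27 AM–4:33 PM = 5 h 6 min; less 45 min break → 4 h 21 min
Total worked: 35 h 10 min = 35.17 h.
Threshold 44 h → overtime 0 h 0 min, regular 35 h 10 min.

Regular 35.17 hours, overtime 0.00 hours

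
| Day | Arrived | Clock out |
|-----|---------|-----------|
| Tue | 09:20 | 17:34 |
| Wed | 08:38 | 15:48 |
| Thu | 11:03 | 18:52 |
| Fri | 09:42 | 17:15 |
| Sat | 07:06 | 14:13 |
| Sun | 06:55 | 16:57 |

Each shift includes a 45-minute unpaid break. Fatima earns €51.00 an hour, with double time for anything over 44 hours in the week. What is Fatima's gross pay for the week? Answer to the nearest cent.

€2214.25

Tue: 09:20–17:34 = 8 h 14 min; less 45 min break → 7 h 29 min
Wed: 08:38–15:48 = 7 h 10 min; less 45 min break → 6 h 25 min
Thu: 11:03–18:52 = 7 h 49 min; less 45 min break → 7 h 4 min
Fri: 09:42–17:15 = 7 h 33 min; less 45 min break → 6 h 48 min
Sat: 07:06–14:13 = 7 h 7 min; less 45 min break → 6 h 22 min
Sun: 06:55–16:57 = 10 h 2 min; less 45 min break → 9 h 17 min
Total worked: 43 h 25 min = 2605 min.
Regular 43 h 25 min = 2605 min at €51.00/h; overtime 0 h 0 min = 0 min at €102.00/h.
Pay = (2605 × €51.00 + 0 × €102.00) ÷ 60 = €2214.25.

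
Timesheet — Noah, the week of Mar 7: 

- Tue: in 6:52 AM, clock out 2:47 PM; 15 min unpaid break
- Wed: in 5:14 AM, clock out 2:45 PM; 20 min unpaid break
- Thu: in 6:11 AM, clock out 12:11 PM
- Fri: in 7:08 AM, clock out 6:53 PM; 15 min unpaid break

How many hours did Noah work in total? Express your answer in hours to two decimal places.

Tue: 6:52 AM–2:47 PM = 7 h 55 min; less 15 min break → 7 h 40 min
Wed: 5:14 AM–2:45 PM = 9 h 31 min; less 20 min break → 9 h 11 min
Thu: 6:11 AM–12:11 PM = 6 h 0 min
Fri: 7:08 AM–6:53 PM = 11 h 45 min; less 15 min break → 11 h 30 min
Total: 7 h 40 min + 9 h 11 min + 6 h 0 min + 11 h 30 min = 34 h 21 min.

34.35 hours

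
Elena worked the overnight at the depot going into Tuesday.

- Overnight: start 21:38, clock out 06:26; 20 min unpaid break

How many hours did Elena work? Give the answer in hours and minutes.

8 h 28 min

Overnight: 21:38 → midnight = 2 h 22 min; midnight → 06:26 = 6 h 26 min; span 8 h 48 min; less 20 min break → 8 h 28 min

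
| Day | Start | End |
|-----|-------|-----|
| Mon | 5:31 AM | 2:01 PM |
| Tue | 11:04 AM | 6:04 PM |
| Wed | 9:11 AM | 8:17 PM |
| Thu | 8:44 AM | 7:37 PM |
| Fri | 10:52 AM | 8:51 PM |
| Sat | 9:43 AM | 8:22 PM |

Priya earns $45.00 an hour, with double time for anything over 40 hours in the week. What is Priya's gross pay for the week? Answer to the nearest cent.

Mon: 5:31 AM–2:01 PM = 8 h 30 min
Tue: 11:04 AM–6:04 PM = 7 h 0 min
Wed: 9:11 AM–8:17 PM = 11 h 6 min
Thu: 8:44 AM–7:37 PM = 10 h 53 min
Fri: 10:52 AM–8:51 PM = 9 h 59 min
Sat: 9:43 AM–8:22 PM = 10 h 39 min
Total worked: 58 h 7 min = 3487 min.
Regular 40 h 0 min = 2400 min at $45.00/h; overtime 18 h 7 min = 1087 min at $90.00/h.
Pay = (2400 × $45.00 + 1087 × $90.00) ÷ 60 = $3430.50.

$3430.50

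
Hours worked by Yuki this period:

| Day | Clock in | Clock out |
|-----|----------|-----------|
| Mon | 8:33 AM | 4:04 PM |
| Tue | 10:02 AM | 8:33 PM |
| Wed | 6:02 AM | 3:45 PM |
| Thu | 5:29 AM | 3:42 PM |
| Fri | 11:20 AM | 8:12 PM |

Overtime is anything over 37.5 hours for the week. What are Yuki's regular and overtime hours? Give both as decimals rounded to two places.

Regular 37.50 hours, overtime 9.33 hours

Mon: 8:33 AM–4:04 PM = 7 h 31 min
Tue: 10:02 AM–8:33 PM = 10 h 31 min
Wed: 6:02 AM–3:45 PM = 9 h 43 min
Thu: 5:29 AM–3:42 PM = 10 h 13 min
Fri: 11:20 AM–8:12 PM = 8 h 52 min
Total worked: 46 h 50 min = 46.83 h.
Threshold 37.5 h → overtime 9 h 20 min, regular 37 h 30 min.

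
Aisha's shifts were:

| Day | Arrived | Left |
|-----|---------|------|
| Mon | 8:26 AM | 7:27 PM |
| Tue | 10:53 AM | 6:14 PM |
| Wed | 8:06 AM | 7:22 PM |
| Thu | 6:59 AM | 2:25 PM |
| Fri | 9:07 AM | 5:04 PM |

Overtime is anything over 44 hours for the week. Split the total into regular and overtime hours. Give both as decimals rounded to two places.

Regular 44.00 hours, overtime 1.02 hours

Mon: 8:26 AM–7:27 PM = 11 h 1 min
Tue: 10:53 AM–6:14 PM = 7 h 21 min
Wed: 8:06 AM–7:22 PM = 11 h 16 min
Thu: 6:59 AM–2:25 PM = 7 h 26 min
Fri: 9:07 AM–5:04 PM = 7 h 57 min
Total worked: 45 h 1 min = 45.02 h.
Threshold 44 h → overtime 1 h 1 min, regular 44 h 0 min.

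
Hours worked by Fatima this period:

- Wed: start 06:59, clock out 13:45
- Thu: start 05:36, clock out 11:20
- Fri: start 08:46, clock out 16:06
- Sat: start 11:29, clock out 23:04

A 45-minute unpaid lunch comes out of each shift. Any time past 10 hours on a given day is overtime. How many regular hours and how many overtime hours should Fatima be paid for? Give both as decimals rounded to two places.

Wed: 06:59–13:45 = 6 h 46 min; less 45 min break → 6 h 1 min
Thu: 05:36–11:20 = 5 h 44 min; less 45 min break → 4 h 59 min
Fri: 08:46–16:06 = 7 h 20 min; less 45 min break → 6 h 35 min
Sat: 11:29–23:04 = 11 h 35 min; less 45 min break → 10 h 50 min
Wed reg 6 h 1 min / OT 0 h 0 min; Thu reg 4 h 59 min / OT 0 h 0 min; Fri reg 6 h 35 min / OT 0 h 0 min; Sat reg 10 h 0 min / OT 0 h 50 min.
Totals: regular 27 h 35 min, overtime 0 h 50 min.

Regular 27.58 hours, overtime 0.83 hours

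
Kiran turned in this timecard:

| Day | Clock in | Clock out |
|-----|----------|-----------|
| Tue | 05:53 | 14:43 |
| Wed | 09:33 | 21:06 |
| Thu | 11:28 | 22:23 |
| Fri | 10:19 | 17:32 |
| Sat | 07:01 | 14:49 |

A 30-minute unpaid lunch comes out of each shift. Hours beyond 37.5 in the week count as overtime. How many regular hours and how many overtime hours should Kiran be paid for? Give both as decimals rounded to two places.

Regular 37.50 hours, overtime 6.32 hours

Tue: 05:53–14:43 = 8 h 50 min; less 30 min break → 8 h 20 min
Wed: 09:33–21:06 = 11 h 33 min; less 30 min break → 11 h 3 min
Thu: 11:28–22:23 = 10 h 55 min; less 30 min break → 10 h 25 min
Fri: 10:19–17:32 = 7 h 13 min; less 30 min break → 6 h 43 min
Sat: 07:01–14:49 = 7 h 48 min; less 30 min break → 7 h 18 min
Total worked: 43 h 49 min = 43.82 h.
Threshold 37.5 h → overtime 6 h 19 min, regular 37 h 30 min.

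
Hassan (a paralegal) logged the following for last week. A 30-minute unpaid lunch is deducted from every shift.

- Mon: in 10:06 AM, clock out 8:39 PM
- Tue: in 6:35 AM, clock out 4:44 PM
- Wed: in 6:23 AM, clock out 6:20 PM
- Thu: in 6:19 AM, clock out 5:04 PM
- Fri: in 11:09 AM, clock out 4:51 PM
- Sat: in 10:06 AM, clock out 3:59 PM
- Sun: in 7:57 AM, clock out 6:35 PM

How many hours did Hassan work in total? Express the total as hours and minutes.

Mon: 10:06 AM–8:39 PM = 10 h 33 min; less 30 min break → 10 h 3 min
Tue: 6:35 AM–4:44 PM = 10 h 9 min; less 30 min break → 9 h 39 min
Wed: 6:23 AM–6:20 PM = 11 h 57 min; less 30 min break → 11 h 27 min
Thu: 6:19 AM–5:04 PM = 10 h 45 min; less 30 min break → 10 h 15 min
Fri: 11:09 AM–4:51 PM = 5 h 42 min; less 30 min break → 5 h 12 min
Sat: 10:06 AM–3:59 PM = 5 h 53 min; less 30 min break → 5 h 23 min
Sun: 7:57 AM–6:35 PM = 10 h 38 min; less 30 min break → 10 h 8 min
Total: 10 h 3 min + 9 h 39 min + 11 h 27 min + 10 h 15 min + 5 h 12 min + 5 h 23 min + 10 h 8 min = 62 h 7 min.

62 h 7 min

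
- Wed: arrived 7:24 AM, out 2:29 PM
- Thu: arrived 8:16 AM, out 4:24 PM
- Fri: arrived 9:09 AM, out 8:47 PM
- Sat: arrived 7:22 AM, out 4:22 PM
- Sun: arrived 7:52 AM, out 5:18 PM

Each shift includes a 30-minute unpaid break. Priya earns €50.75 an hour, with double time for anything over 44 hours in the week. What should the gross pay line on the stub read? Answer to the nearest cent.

€2171.25

Wed: 7:24 AM–2:29 PM = 7 h 5 min; less 30 min break → 6 h 35 min
Thu: 8:16 AM–4:24 PM = 8 h 8 min; less 30 min break → 7 h 38 min
Fri: 9:09 AM–8:47 PM = 11 h 38 min; less 30 min break → 11 h 8 min
Sat: 7:22 AM–4:22 PM = 9 h 0 min; less 30 min break → 8 h 30 min
Sun: 7:52 AM–5:18 PM = 9 h 26 min; less 30 min break → 8 h 56 min
Total worked: 42 h 47 min = 2567 min.
Regular 42 h 47 min = 2567 min at €50.75/h; overtime 0 h 0 min = 0 min at €101.50/h.
Pay = (2567 × €50.75 + 0 × €101.50) ÷ 60 = €2171.25.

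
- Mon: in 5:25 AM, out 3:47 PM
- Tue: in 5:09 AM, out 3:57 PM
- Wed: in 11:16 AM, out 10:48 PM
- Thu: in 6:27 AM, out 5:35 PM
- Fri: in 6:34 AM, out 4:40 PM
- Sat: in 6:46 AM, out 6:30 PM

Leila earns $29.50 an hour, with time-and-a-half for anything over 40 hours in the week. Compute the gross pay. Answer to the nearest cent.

Mon: 5:25 AM–3:47 PM = 10 h 22 min
Tue: 5:09 AM–3:57 PM = 10 h 48 min
Wed: 11:16 AM–10:48 PM = 11 h 32 min
Thu: 6:27 AM–5:35 PM = 11 h 8 min
Fri: 6:34 AM–4:40 PM = 10 h 6 min
Sat: 6:46 AM–6:30 PM = 11 h 44 min
Total worked: 65 h 40 min = 3940 min.
Regular 40 h 0 min = 2400 min at $29.50/h; overtime 25 h 40 min = 1540 min at $44.25/h.
Pay = (2400 × $29.50 + 1540 × $44.25) ÷ 60 = $2315.75.

$2315.75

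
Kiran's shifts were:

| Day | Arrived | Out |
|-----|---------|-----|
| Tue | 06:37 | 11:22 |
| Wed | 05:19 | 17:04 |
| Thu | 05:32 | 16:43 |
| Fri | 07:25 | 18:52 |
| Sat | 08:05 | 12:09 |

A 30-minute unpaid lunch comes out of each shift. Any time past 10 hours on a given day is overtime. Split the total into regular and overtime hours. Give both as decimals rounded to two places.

Regular 37.82 hours, overtime 2.88 hours

Tue: 06:37–11:22 = 4 h 45 min; less 30 min break → 4 h 15 min
Wed: 05:19–17:04 = 11 h 45 min; less 30 min break → 11 h 15 min
Thu: 05:32–16:43 = 11 h 11 min; less 30 min break → 10 h 41 min
Fri: 07:25–18:52 = 11 h 27 min; less 30 min break → 10 h 57 min
Sat: 08:05–12:09 = 4 h 4 min; less 30 min break → 3 h 34 min
Tue reg 4 h 15 min / OT 0 h 0 min; Wed reg 10 h 0 min / OT 1 h 15 min; Thu reg 10 h 0 min / OT 0 h 41 min; Fri reg 10 h 0 min / OT 0 h 57 min; Sat reg 3 h 34 min / OT 0 h 0 min.
Totals: regular 37 h 49 min, overtime 2 h 53 min.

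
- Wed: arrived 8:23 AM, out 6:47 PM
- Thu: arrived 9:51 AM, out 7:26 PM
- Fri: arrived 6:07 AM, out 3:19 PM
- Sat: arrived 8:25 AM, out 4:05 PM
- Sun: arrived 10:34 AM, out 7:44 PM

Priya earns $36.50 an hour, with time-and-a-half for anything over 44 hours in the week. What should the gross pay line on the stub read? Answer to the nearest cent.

Wed: 8:23 AM–6:47 PM = 10 h 24 min
Thu: 9:51 AM–7:26 PM = 9 h 35 min
Fri: 6:07 AM–3:19 PM = 9 h 12 min
Sat: 8:25 AM–4:05 PM = 7 h 40 min
Sun: 10:34 AM–7:44 PM = 9 h 10 min
Total worked: 46 h 1 min = 2761 min.
Regular 44 h 0 min = 2640 min at $36.50/h; overtime 2 h 1 min = 121 min at $54.75/h.
Pay = (2640 × $36.50 + 121 × $54.75) ÷ 60 = $1716.41.

$1716.41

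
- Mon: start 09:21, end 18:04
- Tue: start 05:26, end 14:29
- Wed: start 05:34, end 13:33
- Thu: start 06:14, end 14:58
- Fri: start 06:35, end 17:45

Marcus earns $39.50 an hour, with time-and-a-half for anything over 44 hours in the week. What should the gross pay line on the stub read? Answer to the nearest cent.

Mon: 09:21–18:04 = 8 h 43 min
Tue: 05:26–14:29 = 9 h 3 min
Wed: 05:34–13:33 = 7 h 59 min
Thu: 06:14–14:58 = 8 h 44 min
Fri: 06:35–17:45 = 11 h 10 min
Total worked: 45 h 39 min = 2739 min.
Regular 44 h 0 min = 2640 min at $39.50/h; overtime 1 h 39 min = 99 min at $59.25/h.
Pay = (2640 × $39.50 + 99 × $59.25) ÷ 60 = $1835.76.

$1835.76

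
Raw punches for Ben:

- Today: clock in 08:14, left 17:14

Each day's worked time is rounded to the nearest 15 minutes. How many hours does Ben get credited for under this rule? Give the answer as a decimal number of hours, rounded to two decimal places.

9.00 hours

Today: 08:14–17:14 = 9 h 0 min → rounds to 9 h 0 min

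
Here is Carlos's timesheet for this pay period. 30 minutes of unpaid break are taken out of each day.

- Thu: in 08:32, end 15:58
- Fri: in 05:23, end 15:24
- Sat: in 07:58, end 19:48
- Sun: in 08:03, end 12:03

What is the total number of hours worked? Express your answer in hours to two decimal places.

31.28 hours

Thu: 08:32–15:58 = 7 h 26 min; less 30 min break → 6 h 56 min
Fri: 05:23–15:24 = 10 h 1 min; less 30 min break → 9 h 31 min
Sat: 07:58–19:48 = 11 h 50 min; less 30 min break → 11 h 20 min
Sun: 08:03–12:03 = 4 h 0 min; less 30 min break → 3 h 30 min
Total: 6 h 56 min + 9 h 31 min + 11 h 20 min + 3 h 30 min = 31 h 17 min.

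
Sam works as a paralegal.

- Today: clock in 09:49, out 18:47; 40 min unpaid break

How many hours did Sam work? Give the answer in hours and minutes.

8 h 18 min

Today: 09:49–18:47 = 8 h 58 min; less 40 min break → 8 h 18 min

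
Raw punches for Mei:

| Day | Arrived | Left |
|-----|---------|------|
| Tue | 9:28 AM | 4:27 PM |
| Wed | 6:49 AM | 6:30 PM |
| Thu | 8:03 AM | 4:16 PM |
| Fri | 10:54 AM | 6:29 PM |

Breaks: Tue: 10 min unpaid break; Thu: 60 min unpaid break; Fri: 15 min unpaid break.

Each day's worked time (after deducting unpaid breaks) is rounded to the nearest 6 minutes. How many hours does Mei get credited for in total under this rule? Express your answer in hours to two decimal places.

33.00 hours

Tue: 9:28 AM–4:27 PM = 6 h 59 min − 10 min = 6 h 49 min → rounds to 6 h 48 min
Wed: 6:49 AM–6:30 PM = 11 h 41 min → rounds to 11 h 42 min
Thu: 8:03 AM–4:16 PM = 8 h 13 min − 60 min = 7 h 13 min → rounds to 7 h 12 min
Fri: 10:54 AM–6:29 PM = 7 h 35 min − 15 min = 7 h 20 min → rounds to 7 h 18 min
Total credited: 33 h 0 min.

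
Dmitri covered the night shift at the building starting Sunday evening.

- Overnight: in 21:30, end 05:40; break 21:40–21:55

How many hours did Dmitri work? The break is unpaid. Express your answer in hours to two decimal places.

Overnight: 21:30 → midnight = 2 h 30 min; midnight → 05:40 = 5 h 40 min; span 8 h 10 min; less 15 min break → 7 h 55 min

7.92 hours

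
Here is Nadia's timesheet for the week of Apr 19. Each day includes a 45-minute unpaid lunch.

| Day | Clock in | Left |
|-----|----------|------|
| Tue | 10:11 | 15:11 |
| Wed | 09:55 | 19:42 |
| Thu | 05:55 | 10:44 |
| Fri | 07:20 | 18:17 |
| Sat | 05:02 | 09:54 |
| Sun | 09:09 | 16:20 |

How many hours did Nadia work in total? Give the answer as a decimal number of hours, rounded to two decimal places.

Tue: 10:11–15:11 = 5 h 0 min; less 45 min break → 4 h 15 min
Wed: 09:55–19:42 = 9 h 47 min; less 45 min break → 9 h 2 min
Thu: 05:55–10:44 = 4 h 49 min; less 45 min break → 4 h 4 min
Fri: 07:20–18:17 = 10 h 57 min; less 45 min break → 10 h 12 min
Sat: 05:02–09:54 = 4 h 52 min; less 45 min break → 4 h 7 min
Sun: 09:09–16:20 = 7 h 11 min; less 45 min break → 6 h 26 min
Total: 4 h 15 min + 9 h 2 min + 4 h 4 min + 10 h 12 min + 4 h 7 min + 6 h 26 min = 38 h 6 min.

38.10 hours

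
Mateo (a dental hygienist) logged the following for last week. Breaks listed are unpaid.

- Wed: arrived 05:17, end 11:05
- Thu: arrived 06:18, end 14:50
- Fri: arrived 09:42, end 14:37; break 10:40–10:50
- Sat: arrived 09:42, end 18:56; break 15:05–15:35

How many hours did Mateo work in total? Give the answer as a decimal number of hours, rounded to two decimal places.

Wed: 05:17–11:05 = 5 h 48 min
Thu: 06:18–14:50 = 8 h 32 min
Fri: 09:42–14:37 = 4 h 55 min; less 10 min break → 4 h 45 min
Sat: 09:42–18:56 = 9 h 14 min; less 30 min break → 8 h 44 min
Total: 5 h 48 min + 8 h 32 min + 4 h 45 min + 8 h 44 min = 27 h 49 min.

27.82 hours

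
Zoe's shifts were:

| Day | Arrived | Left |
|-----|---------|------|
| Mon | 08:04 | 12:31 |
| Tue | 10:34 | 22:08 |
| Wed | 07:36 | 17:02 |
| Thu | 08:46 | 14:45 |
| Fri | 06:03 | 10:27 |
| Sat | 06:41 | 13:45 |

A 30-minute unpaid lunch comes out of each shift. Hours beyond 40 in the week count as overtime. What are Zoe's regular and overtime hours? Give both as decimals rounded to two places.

Regular 39.90 hours, overtime 0.00 hours

Mon: 08:04–12:31 = 4 h 27 min; less 30 min break → 3 h 57 min
Tue: 10:34–22:08 = 11 h 34 min; less 30 min break → 11 h 4 min
Wed: 07:36–17:02 = 9 h 26 min; less 30 min break → 8 h 56 min
Thu: 08:46–14:45 = 5 h 59 min; less 30 min break → 5 h 29 min
Fri: 06:03–10:27 = 4 h 24 min; less 30 min break → 3 h 54 min
Sat: 06:41–13:45 = 7 h 4 min; less 30 min break → 6 h 34 min
Total worked: 39 h 54 min = 39.90 h.
Threshold 40 h → overtime 0 h 0 min, regular 39 h 54 min.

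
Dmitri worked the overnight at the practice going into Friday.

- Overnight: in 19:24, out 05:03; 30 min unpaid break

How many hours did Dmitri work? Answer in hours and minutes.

9 h 9 min

Overnight: 19:24 → midnight = 4 h 36 min; midnight → 05:03 = 5 h 3 min; span 9 h 39 min; less 30 min break → 9 h 9 min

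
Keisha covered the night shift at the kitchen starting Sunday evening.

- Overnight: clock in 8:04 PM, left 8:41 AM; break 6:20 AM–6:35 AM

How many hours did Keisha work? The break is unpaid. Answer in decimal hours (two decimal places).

Overnight: 8:04 PM → midnight = 3 h 56 min; midnight → 8:41 AM = 8 h 41 min; span 12 h 37 min; less 15 min break → 12 h 22 min

12.37 hours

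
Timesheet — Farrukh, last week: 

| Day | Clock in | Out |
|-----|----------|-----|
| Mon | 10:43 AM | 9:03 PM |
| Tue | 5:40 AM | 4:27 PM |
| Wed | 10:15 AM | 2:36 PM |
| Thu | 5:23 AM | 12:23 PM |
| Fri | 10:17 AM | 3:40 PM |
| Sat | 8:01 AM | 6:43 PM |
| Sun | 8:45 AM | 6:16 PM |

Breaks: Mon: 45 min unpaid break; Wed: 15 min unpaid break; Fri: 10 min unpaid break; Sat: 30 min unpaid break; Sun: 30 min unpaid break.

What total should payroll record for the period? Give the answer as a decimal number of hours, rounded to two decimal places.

55.90 hours

Mon: 10:43 AM–9:03 PM = 10 h 20 min; less 45 min break → 9 h 35 min
Tue: 5:40 AM–4:27 PM = 10 h 47 min
Wed: 10:15 AM–2:36 PM = 4 h 21 min; less 15 min break → 4 h 6 min
Thu: 5:23 AM–12:23 PM = 7 h 0 min
Fri: 10:17 AM–3:40 PM = 5 h 23 min; less 10 min break → 5 h 13 min
Sat: 8:01 AM–6:43 PM = 10 h 42 min; less 30 min break → 10 h 12 min
Sun: 8:45 AM–6:16 PM = 9 h 31 min; less 30 min break → 9 h 1 min
Total: 9 h 35 min + 10 h 47 min + 4 h 6 min + 7 h 0 min + 5 h 13 min + 10 h 12 min + 9 h 1 min = 55 h 54 min.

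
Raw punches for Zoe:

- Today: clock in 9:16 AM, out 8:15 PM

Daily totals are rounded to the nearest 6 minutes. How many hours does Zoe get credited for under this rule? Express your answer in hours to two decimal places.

11.00 hours

Today: 9:16 AM–8:15 PM = 10 h 59 min → rounds to 11 h 0 min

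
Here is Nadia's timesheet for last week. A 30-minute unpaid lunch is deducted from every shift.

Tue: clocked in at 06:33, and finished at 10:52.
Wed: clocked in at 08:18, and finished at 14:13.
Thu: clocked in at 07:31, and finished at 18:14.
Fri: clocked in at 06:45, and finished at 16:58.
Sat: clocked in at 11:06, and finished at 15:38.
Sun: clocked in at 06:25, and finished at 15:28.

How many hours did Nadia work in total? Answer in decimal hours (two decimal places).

Tue: 06:33–10:52 = 4 h 19 min; less 30 min break → 3 h 49 min
Wed: 08:18–14:13 = 5 h 55 min; less 30 min break → 5 h 25 min
Thu: 07:31–18:14 = 10 h 43 min; less 30 min break → 10 h 13 min
Fri: 06:45–16:58 = 10 h 13 min; less 30 min break → 9 h 43 min
Sat: 11:06–15:38 = 4 h 32 min; less 30 min break → 4 h 2 min
Sun: 06:25–15:28 = 9 h 3 min; less 30 min break → 8 h 33 min
Total: 3 h 49 min + 5 h 25 min + 10 h 13 min + 9 h 43 min + 4 h 2 min + 8 h 33 min = 41 h 45 min.

41.75 hours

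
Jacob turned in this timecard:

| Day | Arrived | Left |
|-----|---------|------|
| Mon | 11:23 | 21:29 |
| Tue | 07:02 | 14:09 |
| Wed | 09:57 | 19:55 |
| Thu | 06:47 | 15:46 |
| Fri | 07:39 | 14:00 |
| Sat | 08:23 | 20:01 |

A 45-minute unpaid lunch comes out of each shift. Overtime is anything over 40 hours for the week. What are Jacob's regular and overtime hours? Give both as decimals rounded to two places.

Mon: 11:23–21:29 = 10 h 6 min; less 45 min break → 9 h 21 min
Tue: 07:02–14:09 = 7 h 7 min; less 45 min break → 6 h 22 min
Wed: 09:57–19:55 = 9 h 58 min; less 45 min break → 9 h 13 min
Thu: 06:47–15:46 = 8 h 59 min; less 45 min break → 8 h 14 min
Fri: 07:39–14:00 = 6 h 21 min; less 45 min break → 5 h 36 min
Sat: 08:23–20:01 = 11 h 38 min; less 45 min break → 10 h 53 min
Total worked: 49 h 39 min = 49.65 h.
Threshold 40 h → overtime 9 h 39 min, regular 40 h 0 min.

Regular 40.00 hours, overtime 9.65 hours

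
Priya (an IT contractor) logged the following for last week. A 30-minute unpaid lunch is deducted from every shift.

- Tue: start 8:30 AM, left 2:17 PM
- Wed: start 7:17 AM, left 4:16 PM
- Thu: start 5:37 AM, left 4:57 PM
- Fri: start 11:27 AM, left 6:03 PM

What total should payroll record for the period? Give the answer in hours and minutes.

Tue: 8:30 AM–2:17 PM = 5 h 47 min; less 30 min break → 5 h 17 min
Wed: 7:17 AM–4:16 PM = 8 h 59 min; less 30 min break → 8 h 29 min
Thu: 5:37 AM–4:57 PM = 11 h 20 min; less 30 min break → 10 h 50 min
Fri: 11:27 AM–6:03 PM = 6 h 36 min; less 30 min break → 6 h 6 min
Total: 5 h 17 min + 8 h 29 min + 10 h 50 min + 6 h 6 min = 30 h 42 min.

30 h 42 min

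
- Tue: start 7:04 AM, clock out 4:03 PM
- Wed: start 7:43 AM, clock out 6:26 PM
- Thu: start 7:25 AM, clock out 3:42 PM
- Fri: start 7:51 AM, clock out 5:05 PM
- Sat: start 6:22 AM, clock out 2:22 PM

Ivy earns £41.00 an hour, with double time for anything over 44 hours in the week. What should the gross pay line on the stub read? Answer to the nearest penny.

£1903.77

Tue: 7:04 AM–4:03 PM = 8 h 59 min
Wed: 7:43 AM–6:26 PM = 10 h 43 min
Thu: 7:25 AM–3:42 PM = 8 h 17 min
Fri: 7:51 AM–5:05 PM = 9 h 14 min
Sat: 6:22 AM–2:22 PM = 8 h 0 min
Total worked: 45 h 13 min = 2713 min.
Regular 44 h 0 min = 2640 min at £41.00/h; overtime 1 h 13 min = 73 min at £82.00/h.
Pay = (2640 × £41.00 + 73 × £82.00) ÷ 60 = £1903.77.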